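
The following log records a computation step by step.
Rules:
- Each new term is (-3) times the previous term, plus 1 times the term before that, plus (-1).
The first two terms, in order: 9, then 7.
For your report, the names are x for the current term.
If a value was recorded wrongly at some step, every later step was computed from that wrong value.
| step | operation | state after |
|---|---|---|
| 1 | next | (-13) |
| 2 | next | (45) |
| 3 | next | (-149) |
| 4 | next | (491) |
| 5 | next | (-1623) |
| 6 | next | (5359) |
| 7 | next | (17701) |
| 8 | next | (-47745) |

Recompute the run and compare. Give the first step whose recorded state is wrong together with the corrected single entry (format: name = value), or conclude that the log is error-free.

step 1: x = -3*(7) + (1)*(9) + (-1) = -13 -> no discrepancy
step 2: x = -3*(-13) + (1)*(7) + (-1) = 45 -> same as recorded
step 3: x = -3*(45) + (1)*(-13) + (-1) = -149 -> checks out
step 4: x = -3*(-149) + (1)*(45) + (-1) = 491 -> checks out
step 5: x = -3*(491) + (1)*(-149) + (-1) = -1623 -> consistent with the log
step 6: x = -3*(-1623) + (1)*(491) + (-1) = 5359 -> same as recorded
step 7: x = -3*(5359) + (1)*(-1623) + (-1) = -17701 -> a discrepancy with the log
The earliest wrong entry is at step 7: it should read x = -17701.

step 7, x = -17701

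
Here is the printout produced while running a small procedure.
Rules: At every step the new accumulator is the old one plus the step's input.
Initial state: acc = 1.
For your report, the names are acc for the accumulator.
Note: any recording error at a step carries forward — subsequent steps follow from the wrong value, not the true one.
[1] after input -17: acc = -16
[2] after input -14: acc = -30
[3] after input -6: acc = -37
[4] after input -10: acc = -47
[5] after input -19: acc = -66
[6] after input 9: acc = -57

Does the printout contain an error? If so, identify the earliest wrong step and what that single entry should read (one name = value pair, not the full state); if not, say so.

step 3, acc = -36

Recomputing the run from the initial state:
step 1: acc = -16
step 2: acc = -30
step 3: acc = -36
step 4: acc = -46
step 5: acc = -65
step 6: acc = -56
The first disagreement with the printout is at step 3, where the value should be acc = -36.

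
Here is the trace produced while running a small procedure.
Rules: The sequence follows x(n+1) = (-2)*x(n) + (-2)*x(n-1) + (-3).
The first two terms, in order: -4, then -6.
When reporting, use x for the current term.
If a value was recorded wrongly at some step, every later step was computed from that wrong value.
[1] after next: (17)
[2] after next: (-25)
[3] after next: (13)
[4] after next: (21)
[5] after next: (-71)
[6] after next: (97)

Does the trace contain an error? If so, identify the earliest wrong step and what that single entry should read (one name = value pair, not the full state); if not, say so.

no error

step 1: x = -2*(-6) + (-2)*(-4) + (-3) = 17 -> exactly as logged
step 2: x = -2*(17) + (-2)*(-6) + (-3) = -25 -> in agreement
step 3: x = -2*(-25) + (-2)*(17) + (-3) = 13 -> consistent with the trace
step 4: x = -2*(13) + (-2)*(-25) + (-3) = 21 -> verified
step 5: x = -2*(21) + (-2)*(13) + (-3) = -71 -> checks out
step 6: x = -2*(-71) + (-2)*(21) + (-3) = 97 -> checks out
No step deviates from the rules.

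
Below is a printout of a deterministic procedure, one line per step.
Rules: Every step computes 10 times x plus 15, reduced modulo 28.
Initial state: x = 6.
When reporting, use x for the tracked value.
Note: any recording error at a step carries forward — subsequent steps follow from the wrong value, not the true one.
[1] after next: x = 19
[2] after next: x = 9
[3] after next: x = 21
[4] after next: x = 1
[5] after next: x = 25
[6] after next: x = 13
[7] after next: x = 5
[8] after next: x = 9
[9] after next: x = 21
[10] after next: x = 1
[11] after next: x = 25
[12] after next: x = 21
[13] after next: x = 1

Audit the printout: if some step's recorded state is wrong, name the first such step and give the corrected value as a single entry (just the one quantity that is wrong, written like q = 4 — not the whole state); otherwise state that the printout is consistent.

Step 1: x = (10*6 + 15) mod 28 = 19 — consistent with the printout.
Step 2: x = (10*19 + 15) mod 28 = 9 — consistent with the printout.
Step 3: x = (10*9 + 15) mod 28 = 21 — exactly as logged.
Step 4: x = (10*21 + 15) mod 28 = 1 — confirmed correct.
Step 5: x = (10*1 + 15) mod 28 = 25 — confirmed correct.
Step 6: x = (10*25 + 15) mod 28 = 13 — no discrepancy.
Step 7: x = (10*13 + 15) mod 28 = 5 — verified.
Step 8: x = (10*5 + 15) mod 28 = 9 — in agreement.
Step 9: x = (10*9 + 15) mod 28 = 21 — exactly as logged.
Step 10: x = (10*21 + 15) mod 28 = 1 — exactly as logged.
Step 11: x = (10*1 + 15) mod 28 = 25 — no discrepancy.
Step 12: x = (10*25 + 15) mod 28 = 13 — not what was recorded.
Step 12 is the first one off; corrected, x = 13.

step 12, x = 13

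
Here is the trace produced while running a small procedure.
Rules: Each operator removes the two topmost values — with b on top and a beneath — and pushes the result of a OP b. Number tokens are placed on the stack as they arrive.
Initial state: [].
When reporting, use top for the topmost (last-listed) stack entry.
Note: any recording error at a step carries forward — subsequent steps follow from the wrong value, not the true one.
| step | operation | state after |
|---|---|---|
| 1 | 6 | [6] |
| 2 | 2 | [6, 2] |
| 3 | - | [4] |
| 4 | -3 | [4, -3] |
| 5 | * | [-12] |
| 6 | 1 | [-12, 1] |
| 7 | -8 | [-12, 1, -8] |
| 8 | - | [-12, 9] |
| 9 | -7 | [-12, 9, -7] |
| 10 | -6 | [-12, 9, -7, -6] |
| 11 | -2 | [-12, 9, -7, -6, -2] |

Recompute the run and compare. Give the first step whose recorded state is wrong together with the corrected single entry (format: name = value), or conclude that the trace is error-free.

no error

Step 1: push 6: top = 6 — verified.
Step 2: push 2: top = 2 — in agreement.
Step 3: 6 - 2 = 4 — same as recorded.
Step 4: push -3: top = -3 — consistent with the trace.
Step 5: 4 * -3 = -12 — checks out.
Step 6: push 1: top = 1 — no discrepancy.
Step 7: push -8: top = -8 — matches.
Step 8: 1 - -8 = 9 — in agreement.
Step 9: push -7: top = -7 — matches.
Step 10: push -6: top = -6 — confirmed correct.
Step 11: push -2: top = -2 — exactly as logged.
Each recorded entry agrees with the recomputation.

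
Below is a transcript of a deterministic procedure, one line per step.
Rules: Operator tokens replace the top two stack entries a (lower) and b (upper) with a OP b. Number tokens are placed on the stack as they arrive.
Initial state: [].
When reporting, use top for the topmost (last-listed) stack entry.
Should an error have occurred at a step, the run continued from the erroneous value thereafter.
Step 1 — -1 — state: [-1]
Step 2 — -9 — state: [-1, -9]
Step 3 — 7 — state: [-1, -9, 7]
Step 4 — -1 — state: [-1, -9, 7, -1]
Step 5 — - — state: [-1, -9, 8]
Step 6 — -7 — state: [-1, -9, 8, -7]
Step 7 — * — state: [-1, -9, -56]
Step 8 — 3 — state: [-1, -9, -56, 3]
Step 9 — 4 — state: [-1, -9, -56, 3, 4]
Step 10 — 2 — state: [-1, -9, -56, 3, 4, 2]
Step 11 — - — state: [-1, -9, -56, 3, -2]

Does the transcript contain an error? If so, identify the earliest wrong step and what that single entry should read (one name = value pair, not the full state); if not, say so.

step 11, top = 2

Step 1: push -1: top = -1 — consistent with the transcript.
Step 2: push -9: top = -9 — verified.
Step 3: push 7: top = 7 — agrees with the transcript.
Step 4: push -1: top = -1 — verified.
Step 5: 7 - -1 = 8 — confirmed correct.
Step 6: push -7: top = -7 — no discrepancy.
Step 7: 8 * -7 = -56 — matches.
Step 8: push 3: top = 3 — confirmed correct.
Step 9: push 4: top = 4 — confirmed correct.
Step 10: push 2: top = 2 — exactly as logged.
Step 11: 4 - 2 = 2 — the entry is off here.
First deviation found at step 11; the corrected entry is top = 2.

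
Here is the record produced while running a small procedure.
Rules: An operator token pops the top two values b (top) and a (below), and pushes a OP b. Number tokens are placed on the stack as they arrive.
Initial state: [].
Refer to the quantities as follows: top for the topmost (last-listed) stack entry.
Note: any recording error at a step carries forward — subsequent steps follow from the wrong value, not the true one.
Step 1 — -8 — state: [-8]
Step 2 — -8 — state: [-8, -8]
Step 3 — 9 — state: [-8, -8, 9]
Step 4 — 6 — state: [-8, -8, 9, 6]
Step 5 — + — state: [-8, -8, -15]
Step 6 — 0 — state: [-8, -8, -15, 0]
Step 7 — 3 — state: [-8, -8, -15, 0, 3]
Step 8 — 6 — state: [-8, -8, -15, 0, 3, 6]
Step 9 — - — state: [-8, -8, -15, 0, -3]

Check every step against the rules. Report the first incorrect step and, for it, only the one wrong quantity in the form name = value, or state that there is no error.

Recomputing the run from the initial state:
step 1: [-8]
step 2: [-8, -8]
step 3: [-8, -8, 9]
step 4: [-8, -8, 9, 6]
step 5: [-8, -8, 15]
step 6: [-8, -8, 15, 0]
step 7: [-8, -8, 15, 0, 3]
step 8: [-8, -8, 15, 0, 3, 6]
step 9: [-8, -8, 15, 0, -3]
The first disagreement with the record is at step 5, where the value should be top = 15.

step 5, top = 15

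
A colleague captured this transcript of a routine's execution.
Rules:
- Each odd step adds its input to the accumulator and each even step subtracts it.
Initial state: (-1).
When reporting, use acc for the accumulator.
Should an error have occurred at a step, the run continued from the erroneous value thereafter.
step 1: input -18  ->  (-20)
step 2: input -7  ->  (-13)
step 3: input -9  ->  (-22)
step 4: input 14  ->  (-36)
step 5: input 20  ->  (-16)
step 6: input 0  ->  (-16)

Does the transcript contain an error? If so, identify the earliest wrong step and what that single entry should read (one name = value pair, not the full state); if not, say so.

step 1, acc = -19

1. acc = -1 + -18 = -19 (this is not what the transcript shows)
So the first discrepancy is step 1, where the right value is acc = -19.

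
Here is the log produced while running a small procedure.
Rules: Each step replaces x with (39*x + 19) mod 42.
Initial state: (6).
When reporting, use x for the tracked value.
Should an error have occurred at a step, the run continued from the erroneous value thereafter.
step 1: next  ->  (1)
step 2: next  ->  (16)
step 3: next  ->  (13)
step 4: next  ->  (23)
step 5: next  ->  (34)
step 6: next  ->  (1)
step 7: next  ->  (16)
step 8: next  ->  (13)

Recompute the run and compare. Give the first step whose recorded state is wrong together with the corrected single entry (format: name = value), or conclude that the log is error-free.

step 4, x = 22

step 1: x = (39*6 + 19) mod 42 = 1 -> same as recorded
step 2: x = (39*1 + 19) mod 42 = 16 -> verified
step 3: x = (39*16 + 19) mod 42 = 13 -> confirmed correct
step 4: x = (39*13 + 19) mod 42 = 22 -> the log has a different value
Conclusion: step 4 carries the first error; the entry should be x = 22.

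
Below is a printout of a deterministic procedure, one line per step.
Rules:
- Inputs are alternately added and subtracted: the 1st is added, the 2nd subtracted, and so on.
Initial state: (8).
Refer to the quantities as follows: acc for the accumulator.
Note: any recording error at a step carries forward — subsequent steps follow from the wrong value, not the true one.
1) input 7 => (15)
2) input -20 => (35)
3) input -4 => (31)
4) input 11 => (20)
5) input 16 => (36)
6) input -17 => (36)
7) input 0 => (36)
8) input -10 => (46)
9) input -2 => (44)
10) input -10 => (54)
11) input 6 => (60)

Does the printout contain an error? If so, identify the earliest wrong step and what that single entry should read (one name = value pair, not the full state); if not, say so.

Recomputing the run from the initial state:
step 1: acc = 15
step 2: acc = 35
step 3: acc = 31
step 4: acc = 20
step 5: acc = 36
step 6: acc = 53
step 7: acc = 53
step 8: acc = 63
step 9: acc = 61
step 10: acc = 71
step 11: acc = 77
The first disagreement with the printout is at step 6, where the value should be acc = 53.

step 6, acc = 53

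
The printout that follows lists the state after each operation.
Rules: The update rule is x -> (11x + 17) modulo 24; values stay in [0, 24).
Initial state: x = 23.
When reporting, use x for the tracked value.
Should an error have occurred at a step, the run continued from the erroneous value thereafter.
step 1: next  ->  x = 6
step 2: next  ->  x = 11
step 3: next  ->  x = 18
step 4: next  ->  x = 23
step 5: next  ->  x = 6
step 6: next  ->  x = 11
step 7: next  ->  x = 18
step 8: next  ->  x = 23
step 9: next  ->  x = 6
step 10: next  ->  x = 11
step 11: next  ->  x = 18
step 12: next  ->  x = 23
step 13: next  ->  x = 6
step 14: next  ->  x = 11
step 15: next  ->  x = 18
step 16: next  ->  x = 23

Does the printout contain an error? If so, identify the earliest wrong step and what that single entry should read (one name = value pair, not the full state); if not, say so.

1. x = (11*23 + 17) mod 24 = 6 (matches)
2. x = (11*6 + 17) mod 24 = 11 (exactly as logged)
3. x = (11*11 + 17) mod 24 = 18 (no discrepancy)
4. x = (11*18 + 17) mod 24 = 23 (exactly as logged)
5. x = (11*23 + 17) mod 24 = 6 (consistent with the printout)
6. x = (11*6 + 17) mod 24 = 11 (no discrepancy)
7. x = (11*11 + 17) mod 24 = 18 (in agreement)
8. x = (11*18 + 17) mod 24 = 23 (consistent with the printout)
9. x = (11*23 + 17) mod 24 = 6 (agrees with the printout)
10. x = (11*6 + 17) mod 24 = 11 (in agreement)
11. x = (11*11 + 17) mod 24 = 18 (in agreement)
12. x = (11*18 + 17) mod 24 = 23 (matches)
13. x = (11*23 + 17) mod 24 = 6 (agrees with the printout)
14. x = (11*6 + 17) mod 24 = 11 (in agreement)
15. x = (11*11 + 17) mod 24 = 18 (same as recorded)
16. x = (11*18 + 17) mod 24 = 23 (matches)
All steps check out; nothing to correct.

no error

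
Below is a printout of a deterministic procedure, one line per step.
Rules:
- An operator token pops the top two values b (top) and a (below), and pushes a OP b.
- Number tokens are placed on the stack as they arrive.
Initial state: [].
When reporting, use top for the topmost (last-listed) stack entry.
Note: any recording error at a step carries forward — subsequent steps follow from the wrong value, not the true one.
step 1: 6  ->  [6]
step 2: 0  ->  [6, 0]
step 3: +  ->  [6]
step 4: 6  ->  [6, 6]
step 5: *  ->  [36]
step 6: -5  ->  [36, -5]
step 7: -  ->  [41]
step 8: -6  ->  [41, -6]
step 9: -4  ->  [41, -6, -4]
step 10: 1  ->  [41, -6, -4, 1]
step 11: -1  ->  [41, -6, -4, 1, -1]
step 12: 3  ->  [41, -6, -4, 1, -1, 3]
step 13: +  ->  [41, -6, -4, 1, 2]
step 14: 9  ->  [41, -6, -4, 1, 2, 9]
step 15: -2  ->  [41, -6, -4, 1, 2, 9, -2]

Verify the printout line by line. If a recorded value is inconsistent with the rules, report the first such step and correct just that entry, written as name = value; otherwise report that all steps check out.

no error

step 1: push 6: top = 6 -> same as recorded
step 2: push 0: top = 0 -> matches
step 3: 6 + 0 = 6 -> exactly as logged
step 4: push 6: top = 6 -> matches
step 5: 6 * 6 = 36 -> no discrepancy
step 6: push -5: top = -5 -> matches
step 7: 36 - -5 = 41 -> no discrepancy
step 8: push -6: top = -6 -> checks out
step 9: push -4: top = -4 -> consistent with the printout
step 10: push 1: top = 1 -> same as recorded
step 11: push -1: top = -1 -> agrees with the printout
step 12: push 3: top = 3 -> confirmed correct
step 13: -1 + 3 = 2 -> confirmed correct
step 14: push 9: top = 9 -> no discrepancy
step 15: push -2: top = -2 -> confirmed correct
The whole run recomputes cleanly — no discrepancies.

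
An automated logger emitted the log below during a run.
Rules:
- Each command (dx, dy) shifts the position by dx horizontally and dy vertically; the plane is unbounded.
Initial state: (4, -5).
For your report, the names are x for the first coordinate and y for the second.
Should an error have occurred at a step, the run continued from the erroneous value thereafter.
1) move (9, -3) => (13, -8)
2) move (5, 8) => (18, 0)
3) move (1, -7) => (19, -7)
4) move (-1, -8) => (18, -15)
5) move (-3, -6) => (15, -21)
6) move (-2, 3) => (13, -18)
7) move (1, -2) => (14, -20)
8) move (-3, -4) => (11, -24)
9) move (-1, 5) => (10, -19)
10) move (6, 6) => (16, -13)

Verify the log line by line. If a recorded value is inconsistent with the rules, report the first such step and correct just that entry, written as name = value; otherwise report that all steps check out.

no error

1. x = 4 + (9) = 13, y = -5 + (-3) = -8 (agrees with the log)
2. x = 13 + (5) = 18, y = -8 + (8) = 0 (same as recorded)
3. x = 18 + (1) = 19, y = 0 + (-7) = -7 (verified)
4. x = 19 + (-1) = 18, y = -7 + (-8) = -15 (consistent with the log)
5. x = 18 + (-3) = 15, y = -15 + (-6) = -21 (agrees with the log)
6. x = 15 + (-2) = 13, y = -21 + (3) = -18 (exactly as logged)
7. x = 13 + (1) = 14, y = -18 + (-2) = -20 (verified)
8. x = 14 + (-3) = 11, y = -20 + (-4) = -24 (exactly as logged)
9. x = 11 + (-1) = 10, y = -24 + (5) = -19 (confirmed correct)
10. x = 10 + (6) = 16, y = -19 + (6) = -13 (matches)
The recomputation confirms every line.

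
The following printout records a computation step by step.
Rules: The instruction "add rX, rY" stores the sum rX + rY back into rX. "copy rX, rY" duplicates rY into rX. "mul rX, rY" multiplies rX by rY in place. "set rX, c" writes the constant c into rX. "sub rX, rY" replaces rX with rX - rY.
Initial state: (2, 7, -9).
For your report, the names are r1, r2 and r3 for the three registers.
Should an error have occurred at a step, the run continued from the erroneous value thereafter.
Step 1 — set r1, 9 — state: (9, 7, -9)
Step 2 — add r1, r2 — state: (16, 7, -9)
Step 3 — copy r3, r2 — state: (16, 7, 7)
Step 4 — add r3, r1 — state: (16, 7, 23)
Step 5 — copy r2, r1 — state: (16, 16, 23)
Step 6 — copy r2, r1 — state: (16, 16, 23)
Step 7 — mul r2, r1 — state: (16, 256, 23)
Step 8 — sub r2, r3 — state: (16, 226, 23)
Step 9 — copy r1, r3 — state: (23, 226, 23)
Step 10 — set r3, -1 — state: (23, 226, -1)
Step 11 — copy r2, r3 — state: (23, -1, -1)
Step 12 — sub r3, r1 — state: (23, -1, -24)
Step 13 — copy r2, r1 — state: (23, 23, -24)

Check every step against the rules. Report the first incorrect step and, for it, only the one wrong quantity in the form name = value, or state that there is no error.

Recomputing the run from the initial state:
step 1: r1 = 9, r2 = 7, r3 = -9
step 2: r1 = 16, r2 = 7, r3 = -9
step 3: r1 = 16, r2 = 7, r3 = 7
step 4: r1 = 16, r2 = 7, r3 = 23
step 5: r1 = 16, r2 = 16, r3 = 23
step 6: r1 = 16, r2 = 16, r3 = 23
step 7: r1 = 16, r2 = 256, r3 = 23
step 8: r1 = 16, r2 = 233, r3 = 23
step 9: r1 = 23, r2 = 233, r3 = 23
step 10: r1 = 23, r2 = 233, r3 = -1
step 11: r1 = 23, r2 = -1, r3 = -1
step 12: r1 = 23, r2 = -1, r3 = -24
step 13: r1 = 23, r2 = 23, r3 = -24
The first disagreement with the printout is at step 8, where the value should be r2 = 233.

step 8, r2 = 233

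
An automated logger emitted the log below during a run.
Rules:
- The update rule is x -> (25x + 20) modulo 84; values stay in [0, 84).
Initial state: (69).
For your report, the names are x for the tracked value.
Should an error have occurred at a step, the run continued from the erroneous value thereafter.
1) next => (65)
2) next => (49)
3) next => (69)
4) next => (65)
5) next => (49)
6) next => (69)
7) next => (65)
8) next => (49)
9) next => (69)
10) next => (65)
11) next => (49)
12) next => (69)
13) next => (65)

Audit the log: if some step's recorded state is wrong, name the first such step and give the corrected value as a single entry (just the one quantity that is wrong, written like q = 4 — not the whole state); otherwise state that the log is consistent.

no error

1. x = (25*69 + 20) mod 84 = 65 (consistent with the log)
2. x = (25*65 + 20) mod 84 = 49 (confirmed correct)
3. x = (25*49 + 20) mod 84 = 69 (in agreement)
4. x = (25*69 + 20) mod 84 = 65 (in agreement)
5. x = (25*65 + 20) mod 84 = 49 (same as recorded)
6. x = (25*49 + 20) mod 84 = 69 (confirmed correct)
7. x = (25*69 + 20) mod 84 = 65 (same as recorded)
8. x = (25*65 + 20) mod 84 = 49 (consistent with the log)
9. x = (25*49 + 20) mod 84 = 69 (matches)
10. x = (25*69 + 20) mod 84 = 65 (verified)
11. x = (25*65 + 20) mod 84 = 49 (no discrepancy)
12. x = (25*49 + 20) mod 84 = 69 (matches)
13. x = (25*69 + 20) mod 84 = 65 (same as recorded)
Each recorded entry agrees with the recomputation.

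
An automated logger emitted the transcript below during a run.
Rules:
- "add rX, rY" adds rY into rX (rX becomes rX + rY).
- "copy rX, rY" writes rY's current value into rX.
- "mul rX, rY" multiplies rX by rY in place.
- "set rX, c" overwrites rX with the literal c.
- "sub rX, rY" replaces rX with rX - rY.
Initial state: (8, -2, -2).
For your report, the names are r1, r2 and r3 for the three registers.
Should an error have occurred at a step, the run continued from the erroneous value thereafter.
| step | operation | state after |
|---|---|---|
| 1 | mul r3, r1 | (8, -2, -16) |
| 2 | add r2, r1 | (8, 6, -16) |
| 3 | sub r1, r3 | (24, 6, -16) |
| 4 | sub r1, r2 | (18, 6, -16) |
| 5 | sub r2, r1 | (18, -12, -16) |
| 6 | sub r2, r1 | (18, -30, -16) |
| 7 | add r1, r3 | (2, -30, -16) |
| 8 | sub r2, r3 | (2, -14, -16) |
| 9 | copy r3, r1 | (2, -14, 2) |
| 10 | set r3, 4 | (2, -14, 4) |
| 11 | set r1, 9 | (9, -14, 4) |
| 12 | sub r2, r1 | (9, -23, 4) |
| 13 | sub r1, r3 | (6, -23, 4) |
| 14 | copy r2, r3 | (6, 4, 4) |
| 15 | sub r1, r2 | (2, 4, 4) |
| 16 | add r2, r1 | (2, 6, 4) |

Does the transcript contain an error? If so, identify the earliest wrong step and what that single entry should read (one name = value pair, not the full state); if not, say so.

step 13, r1 = 5

Step 1: r3 = -2 * 8 = -16 — confirmed correct.
Step 2: r2 = -2 + 8 = 6 — same as recorded.
Step 3: r1 = 8 - -16 = 24 — confirmed correct.
Step 4: r1 = 24 - 6 = 18 — consistent with the transcript.
Step 5: r2 = 6 - 18 = -12 — no discrepancy.
Step 6: r2 = -12 - 18 = -30 — verified.
Step 7: r1 = 18 + -16 = 2 — exactly as logged.
Step 8: r2 = -30 - -16 = -14 — checks out.
Step 9: r3 = 2 — in agreement.
Step 10: r3 = 4 — matches.
Step 11: r1 = 9 — checks out.
Step 12: r2 = -14 - 9 = -23 — consistent with the transcript.
Step 13: r1 = 9 - 4 = 5 — the entry is off here.
First incorrect step: 13; the correct value is r1 = 5.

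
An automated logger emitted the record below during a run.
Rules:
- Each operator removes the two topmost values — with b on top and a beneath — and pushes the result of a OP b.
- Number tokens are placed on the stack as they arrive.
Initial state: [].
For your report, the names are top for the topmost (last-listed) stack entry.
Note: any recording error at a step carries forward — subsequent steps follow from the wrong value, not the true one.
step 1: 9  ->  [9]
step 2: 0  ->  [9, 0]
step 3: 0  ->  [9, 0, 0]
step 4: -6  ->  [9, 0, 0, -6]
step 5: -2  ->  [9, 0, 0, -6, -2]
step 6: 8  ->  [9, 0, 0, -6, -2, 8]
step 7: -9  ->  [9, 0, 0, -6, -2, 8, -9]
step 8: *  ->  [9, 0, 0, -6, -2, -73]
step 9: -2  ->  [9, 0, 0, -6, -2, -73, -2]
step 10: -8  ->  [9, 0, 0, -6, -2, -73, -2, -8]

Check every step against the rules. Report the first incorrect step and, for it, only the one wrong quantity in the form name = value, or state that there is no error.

step 8, top = -72

Step 1: push 9: top = 9 — checks out.
Step 2: push 0: top = 0 — consistent with the record.
Step 3: push 0: top = 0 — no discrepancy.
Step 4: push -6: top = -6 — checks out.
Step 5: push -2: top = -2 — agrees with the record.
Step 6: push 8: top = 8 — exactly as logged.
Step 7: push -9: top = -9 — confirmed correct.
Step 8: 8 * -9 = -72 — the recorded entry deviates here.
The audit stops at step 8: the recorded entry is wrong and should be top = -72.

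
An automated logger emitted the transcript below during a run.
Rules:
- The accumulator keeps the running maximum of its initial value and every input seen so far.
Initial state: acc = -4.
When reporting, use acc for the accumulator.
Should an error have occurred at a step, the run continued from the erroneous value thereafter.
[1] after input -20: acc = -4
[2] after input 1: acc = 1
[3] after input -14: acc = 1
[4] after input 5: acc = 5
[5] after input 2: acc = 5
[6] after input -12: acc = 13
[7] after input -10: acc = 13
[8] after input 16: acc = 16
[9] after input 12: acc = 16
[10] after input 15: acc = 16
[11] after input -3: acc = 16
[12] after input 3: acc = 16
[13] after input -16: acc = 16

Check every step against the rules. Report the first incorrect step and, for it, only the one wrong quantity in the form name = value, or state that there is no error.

Step 1: acc = max(-4, -20) = -4 — matches.
Step 2: acc = max(-4, 1) = 1 — exactly as logged.
Step 3: acc = max(1, -14) = 1 — confirmed correct.
Step 4: acc = max(1, 5) = 5 — consistent with the transcript.
Step 5: acc = max(5, 2) = 5 — same as recorded.
Step 6: acc = max(5, -12) = 5 — not what was recorded.
So the first discrepancy is step 6, where the right value is acc = 5.

step 6, acc = 5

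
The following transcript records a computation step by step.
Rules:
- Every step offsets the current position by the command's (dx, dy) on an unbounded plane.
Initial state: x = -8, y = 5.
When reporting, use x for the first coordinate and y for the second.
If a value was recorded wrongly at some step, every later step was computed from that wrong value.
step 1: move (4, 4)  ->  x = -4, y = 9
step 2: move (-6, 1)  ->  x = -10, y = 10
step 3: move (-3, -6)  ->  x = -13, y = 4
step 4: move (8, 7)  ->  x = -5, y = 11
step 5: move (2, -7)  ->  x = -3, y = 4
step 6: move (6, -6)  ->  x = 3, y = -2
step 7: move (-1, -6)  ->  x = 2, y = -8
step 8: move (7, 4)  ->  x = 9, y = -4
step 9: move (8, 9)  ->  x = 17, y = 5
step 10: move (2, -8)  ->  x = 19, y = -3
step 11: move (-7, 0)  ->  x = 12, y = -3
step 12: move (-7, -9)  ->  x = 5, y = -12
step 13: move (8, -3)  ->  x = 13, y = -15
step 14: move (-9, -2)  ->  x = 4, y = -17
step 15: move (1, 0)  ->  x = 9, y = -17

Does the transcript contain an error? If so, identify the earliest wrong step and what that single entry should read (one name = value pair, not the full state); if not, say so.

step 15, x = 5

Step 1: x = -8 + (4) = -4, y = 5 + (4) = 9 — in agreement.
Step 2: x = -4 + (-6) = -10, y = 9 + (1) = 10 — matches.
Step 3: x = -10 + (-3) = -13, y = 10 + (-6) = 4 — exactly as logged.
Step 4: x = -13 + (8) = -5, y = 4 + (7) = 11 — no discrepancy.
Step 5: x = -5 + (2) = -3, y = 11 + (-7) = 4 — exactly as logged.
Step 6: x = -3 + (6) = 3, y = 4 + (-6) = -2 — verified.
Step 7: x = 3 + (-1) = 2, y = -2 + (-6) = -8 — checks out.
Step 8: x = 2 + (7) = 9, y = -8 + (4) = -4 — checks out.
Step 9: x = 9 + (8) = 17, y = -4 + (9) = 5 — confirmed correct.
Step 10: x = 17 + (2) = 19, y = 5 + (-8) = -3 — no discrepancy.
Step 11: x = 19 + (-7) = 12, y = -3 + (0) = -3 — exactly as logged.
Step 12: x = 12 + (-7) = 5, y = -3 + (-9) = -12 — consistent with the transcript.
Step 13: x = 5 + (8) = 13, y = -12 + (-3) = -15 — exactly as logged.
Step 14: x = 13 + (-9) = 4, y = -15 + (-2) = -17 — checks out.
Step 15: x = 4 + (1) = 5, y = -17 + (0) = -17 — not what was recorded.
First deviation found at step 15; the corrected entry is x = 5.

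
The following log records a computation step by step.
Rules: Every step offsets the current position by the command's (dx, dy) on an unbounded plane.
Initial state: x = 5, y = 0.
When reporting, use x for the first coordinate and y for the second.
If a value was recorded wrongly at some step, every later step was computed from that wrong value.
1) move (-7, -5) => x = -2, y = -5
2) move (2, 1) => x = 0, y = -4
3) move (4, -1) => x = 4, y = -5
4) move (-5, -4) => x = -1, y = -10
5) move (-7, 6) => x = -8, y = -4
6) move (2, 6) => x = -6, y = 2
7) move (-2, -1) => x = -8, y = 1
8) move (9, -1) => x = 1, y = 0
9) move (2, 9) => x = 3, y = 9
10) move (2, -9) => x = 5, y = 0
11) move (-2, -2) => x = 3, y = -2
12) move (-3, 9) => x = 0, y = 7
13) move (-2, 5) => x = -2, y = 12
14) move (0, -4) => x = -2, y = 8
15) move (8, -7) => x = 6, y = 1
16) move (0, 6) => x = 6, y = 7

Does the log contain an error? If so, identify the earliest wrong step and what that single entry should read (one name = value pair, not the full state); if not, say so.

Recomputing the run from the initial state:
step 1: x = -2, y = -5
step 2: x = 0, y = -4
step 3: x = 4, y = -5
step 4: x = -1, y = -9
step 5: x = -8, y = -3
step 6: x = -6, y = 3
step 7: x = -8, y = 2
step 8: x = 1, y = 1
step 9: x = 3, y = 10
step 10: x = 5, y = 1
step 11: x = 3, y = -1
step 12: x = 0, y = 8
step 13: x = -2, y = 13
step 14: x = -2, y = 9
step 15: x = 6, y = 2
step 16: x = 6, y = 8
The first disagreement with the log is at step 4, where the value should be y = -9.

step 4, y = -9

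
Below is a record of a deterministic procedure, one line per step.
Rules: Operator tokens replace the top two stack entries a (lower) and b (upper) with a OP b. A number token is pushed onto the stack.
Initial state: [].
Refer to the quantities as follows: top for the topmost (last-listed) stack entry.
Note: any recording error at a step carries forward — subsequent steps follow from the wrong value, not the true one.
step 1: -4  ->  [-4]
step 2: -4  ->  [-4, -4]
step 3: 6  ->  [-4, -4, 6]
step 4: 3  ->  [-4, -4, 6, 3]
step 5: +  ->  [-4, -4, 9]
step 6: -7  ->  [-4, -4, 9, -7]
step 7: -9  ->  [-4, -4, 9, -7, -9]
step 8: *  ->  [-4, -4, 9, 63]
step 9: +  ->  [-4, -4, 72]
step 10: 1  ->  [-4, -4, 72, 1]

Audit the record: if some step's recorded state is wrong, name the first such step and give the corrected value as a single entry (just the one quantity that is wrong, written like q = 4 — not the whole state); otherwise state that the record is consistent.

no error

Recomputing the run from the initial state:
step 1: [-4]
step 2: [-4, -4]
step 3: [-4, -4, 6]
step 4: [-4, -4, 6, 3]
step 5: [-4, -4, 9]
step 6: [-4, -4, 9, -7]
step 7: [-4, -4, 9, -7, -9]
step 8: [-4, -4, 9, 63]
step 9: [-4, -4, 72]
step 10: [-4, -4, 72, 1]
This matches the record at every step.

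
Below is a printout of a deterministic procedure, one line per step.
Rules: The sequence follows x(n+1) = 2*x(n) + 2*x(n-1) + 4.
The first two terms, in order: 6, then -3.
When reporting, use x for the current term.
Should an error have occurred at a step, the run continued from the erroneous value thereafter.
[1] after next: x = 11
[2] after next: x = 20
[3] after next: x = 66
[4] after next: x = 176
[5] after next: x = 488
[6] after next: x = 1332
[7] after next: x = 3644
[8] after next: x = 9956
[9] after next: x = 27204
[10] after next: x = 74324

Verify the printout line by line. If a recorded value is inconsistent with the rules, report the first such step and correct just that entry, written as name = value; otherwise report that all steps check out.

step 1: x = 2*(-3) + (2)*(6) + (4) = 10 -> a discrepancy with the printout
Step 1 is the first one off; corrected, x = 10.

step 1, x = 10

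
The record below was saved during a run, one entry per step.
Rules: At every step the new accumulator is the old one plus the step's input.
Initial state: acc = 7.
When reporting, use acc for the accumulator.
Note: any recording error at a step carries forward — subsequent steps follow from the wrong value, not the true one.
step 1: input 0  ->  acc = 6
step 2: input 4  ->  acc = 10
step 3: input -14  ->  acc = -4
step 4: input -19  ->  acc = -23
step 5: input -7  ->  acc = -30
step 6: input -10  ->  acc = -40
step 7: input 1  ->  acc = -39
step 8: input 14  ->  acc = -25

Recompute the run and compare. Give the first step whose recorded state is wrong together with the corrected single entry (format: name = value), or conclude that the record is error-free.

step 1, acc = 7

Recomputing the run from the initial state:
step 1: acc = 7
step 2: acc = 11
step 3: acc = -3
step 4: acc = -22
step 5: acc = -29
step 6: acc = -39
step 7: acc = -38
step 8: acc = -24
The first disagreement with the record is at step 1, where the value should be acc = 7.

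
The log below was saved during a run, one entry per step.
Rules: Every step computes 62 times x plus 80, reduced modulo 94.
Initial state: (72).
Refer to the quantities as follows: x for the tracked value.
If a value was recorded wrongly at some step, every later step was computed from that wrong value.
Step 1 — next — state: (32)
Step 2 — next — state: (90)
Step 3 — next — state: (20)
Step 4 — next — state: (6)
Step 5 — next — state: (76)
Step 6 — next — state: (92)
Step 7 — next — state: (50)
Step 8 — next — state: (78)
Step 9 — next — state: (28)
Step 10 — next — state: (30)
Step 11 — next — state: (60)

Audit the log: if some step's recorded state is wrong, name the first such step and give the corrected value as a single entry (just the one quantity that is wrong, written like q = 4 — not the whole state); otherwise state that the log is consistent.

step 4, x = 4

Step 1: x = (62*72 + 80) mod 94 = 32 — checks out.
Step 2: x = (62*32 + 80) mod 94 = 90 — checks out.
Step 3: x = (62*90 + 80) mod 94 = 20 — in agreement.
Step 4: x = (62*20 + 80) mod 94 = 4 — the log disagrees here.
First incorrect step: 4; the correct value is x = 4.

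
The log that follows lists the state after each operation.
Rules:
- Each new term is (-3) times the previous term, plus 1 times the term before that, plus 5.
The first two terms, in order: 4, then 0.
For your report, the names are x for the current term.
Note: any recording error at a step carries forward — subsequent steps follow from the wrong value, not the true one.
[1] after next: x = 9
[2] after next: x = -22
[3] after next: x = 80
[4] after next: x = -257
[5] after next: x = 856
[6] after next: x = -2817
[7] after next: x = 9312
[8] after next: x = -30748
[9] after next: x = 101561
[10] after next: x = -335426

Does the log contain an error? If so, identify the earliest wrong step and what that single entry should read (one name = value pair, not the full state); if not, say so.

step 6, x = -2820

Recomputing the run from the initial state:
step 1: x = 9
step 2: x = -22
step 3: x = 80
step 4: x = -257
step 5: x = 856
step 6: x = -2820
step 7: x = 9321
step 8: x = -30778
step 9: x = 101660
step 10: x = -335753
The first disagreement with the log is at step 6, where the value should be x = -2820.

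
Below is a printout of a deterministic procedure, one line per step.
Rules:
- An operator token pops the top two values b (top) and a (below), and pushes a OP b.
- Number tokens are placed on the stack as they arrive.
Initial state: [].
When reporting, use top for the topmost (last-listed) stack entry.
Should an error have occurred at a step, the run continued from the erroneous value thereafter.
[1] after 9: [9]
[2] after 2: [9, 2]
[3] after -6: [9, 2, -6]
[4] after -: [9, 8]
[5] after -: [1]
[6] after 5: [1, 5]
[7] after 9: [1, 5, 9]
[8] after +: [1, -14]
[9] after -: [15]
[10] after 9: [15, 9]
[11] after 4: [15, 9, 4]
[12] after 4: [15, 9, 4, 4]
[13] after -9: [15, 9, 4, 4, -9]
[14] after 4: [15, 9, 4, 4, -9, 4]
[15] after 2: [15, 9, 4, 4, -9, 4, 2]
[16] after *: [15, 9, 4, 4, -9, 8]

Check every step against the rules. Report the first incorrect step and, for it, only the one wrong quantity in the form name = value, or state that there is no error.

step 1: push 9: top = 9 -> no discrepancy
step 2: push 2: top = 2 -> agrees with the printout
step 3: push -6: top = -6 -> matches
step 4: 2 - -6 = 8 -> matches
step 5: 9 - 8 = 1 -> consistent with the printout
step 6: push 5: top = 5 -> matches
step 7: push 9: top = 9 -> confirmed correct
step 8: 5 + 9 = 14 -> the recorded entry deviates here
So the first discrepancy is step 8, where the right value is top = 14.

step 8, top = 14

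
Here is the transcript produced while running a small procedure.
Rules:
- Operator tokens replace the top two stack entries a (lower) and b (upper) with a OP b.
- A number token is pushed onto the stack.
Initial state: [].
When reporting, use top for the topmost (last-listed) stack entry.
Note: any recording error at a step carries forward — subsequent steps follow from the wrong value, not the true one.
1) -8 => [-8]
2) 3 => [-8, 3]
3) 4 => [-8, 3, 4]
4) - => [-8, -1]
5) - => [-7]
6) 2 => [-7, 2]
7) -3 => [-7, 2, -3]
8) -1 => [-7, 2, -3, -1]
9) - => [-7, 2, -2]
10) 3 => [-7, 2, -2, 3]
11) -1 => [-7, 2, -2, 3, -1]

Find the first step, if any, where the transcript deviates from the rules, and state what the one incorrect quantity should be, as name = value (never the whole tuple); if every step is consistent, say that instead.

step 1: push -8: top = -8 -> consistent with the transcript
step 2: push 3: top = 3 -> checks out
step 3: push 4: top = 4 -> checks out
step 4: 3 - 4 = -1 -> same as recorded
step 5: -8 - -1 = -7 -> same as recorded
step 6: push 2: top = 2 -> no discrepancy
step 7: push -3: top = -3 -> consistent with the transcript
step 8: push -1: top = -1 -> verified
step 9: -3 - -1 = -2 -> exactly as logged
step 10: push 3: top = 3 -> checks out
step 11: push -1: top = -1 -> exactly as logged
Every step is consistent.

no error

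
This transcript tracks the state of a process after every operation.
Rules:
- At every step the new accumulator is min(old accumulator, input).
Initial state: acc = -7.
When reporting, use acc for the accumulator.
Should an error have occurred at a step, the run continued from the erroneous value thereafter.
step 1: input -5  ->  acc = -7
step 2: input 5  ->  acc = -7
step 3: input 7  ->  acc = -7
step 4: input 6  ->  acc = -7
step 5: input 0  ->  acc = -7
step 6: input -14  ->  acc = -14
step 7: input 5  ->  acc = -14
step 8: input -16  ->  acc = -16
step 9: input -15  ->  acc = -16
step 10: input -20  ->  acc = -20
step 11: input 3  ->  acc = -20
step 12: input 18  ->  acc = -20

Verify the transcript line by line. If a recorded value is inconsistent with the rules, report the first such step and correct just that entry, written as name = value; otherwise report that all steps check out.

step 1: acc = min(-7, -5) = -7 -> same as recorded
step 2: acc = min(-7, 5) = -7 -> matches
step 3: acc = min(-7, 7) = -7 -> verified
step 4: acc = min(-7, 6) = -7 -> in agreement
step 5: acc = min(-7, 0) = -7 -> matches
step 6: acc = min(-7, -14) = -14 -> consistent with the transcript
step 7: acc = min(-14, 5) = -14 -> consistent with the transcript
step 8: acc = min(-14, -16) = -16 -> checks out
step 9: acc = min(-16, -15) = -16 -> confirmed correct
step 10: acc = min(-16, -20) = -20 -> agrees with the transcript
step 11: acc = min(-20, 3) = -20 -> in agreement
step 12: acc = min(-20, 18) = -20 -> confirmed correct
All steps check out; nothing to correct.

no error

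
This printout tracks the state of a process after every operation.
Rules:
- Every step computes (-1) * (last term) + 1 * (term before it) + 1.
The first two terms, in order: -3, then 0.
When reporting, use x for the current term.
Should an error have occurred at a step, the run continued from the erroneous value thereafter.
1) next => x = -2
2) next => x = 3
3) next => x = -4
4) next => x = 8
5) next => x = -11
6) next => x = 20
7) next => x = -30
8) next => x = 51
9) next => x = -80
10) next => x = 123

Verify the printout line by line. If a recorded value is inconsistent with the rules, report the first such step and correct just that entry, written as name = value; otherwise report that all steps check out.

Recomputing the run from the initial state:
step 1: x = -2
step 2: x = 3
step 3: x = -4
step 4: x = 8
step 5: x = -11
step 6: x = 20
step 7: x = -30
step 8: x = 51
step 9: x = -80
step 10: x = 132
The first disagreement with the printout is at step 10, where the value should be x = 132.

step 10, x = 132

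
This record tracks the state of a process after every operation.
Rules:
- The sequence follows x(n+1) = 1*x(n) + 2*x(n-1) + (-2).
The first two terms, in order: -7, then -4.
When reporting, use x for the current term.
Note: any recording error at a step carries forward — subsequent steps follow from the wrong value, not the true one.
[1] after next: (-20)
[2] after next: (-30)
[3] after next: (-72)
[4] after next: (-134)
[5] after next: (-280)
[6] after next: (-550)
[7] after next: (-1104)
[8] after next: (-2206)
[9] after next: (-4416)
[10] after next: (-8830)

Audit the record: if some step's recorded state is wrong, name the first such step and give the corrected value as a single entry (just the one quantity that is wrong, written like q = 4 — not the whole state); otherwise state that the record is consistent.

step 7, x = -1112

Recomputing the run from the initial state:
step 1: x = -20
step 2: x = -30
step 3: x = -72
step 4: x = -134
step 5: x = -280
step 6: x = -550
step 7: x = -1112
step 8: x = -2214
step 9: x = -4440
step 10: x = -8870
The first disagreement with the record is at step 7, where the value should be x = -1112.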